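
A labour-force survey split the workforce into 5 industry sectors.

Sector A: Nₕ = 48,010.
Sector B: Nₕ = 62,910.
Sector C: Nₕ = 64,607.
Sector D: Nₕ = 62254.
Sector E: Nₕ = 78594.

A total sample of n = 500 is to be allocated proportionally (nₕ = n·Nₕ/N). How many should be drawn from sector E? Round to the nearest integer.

124

N = 48010 + 62910 + 64607 + 62254 + 78594 = 316375.
n_E = 500·78594/316375 = 124.210... → 124.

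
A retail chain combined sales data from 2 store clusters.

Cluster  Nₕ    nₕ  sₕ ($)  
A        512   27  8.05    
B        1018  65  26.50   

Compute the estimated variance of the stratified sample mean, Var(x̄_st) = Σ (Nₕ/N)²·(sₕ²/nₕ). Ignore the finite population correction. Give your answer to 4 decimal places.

5.0517

N = 1530. Term for each stratum: Wₕ²sₕ²/nₕ.
Var(x̄_st) = 0.2687726 + 4.7828976 = 5.0516703 → 5.0517.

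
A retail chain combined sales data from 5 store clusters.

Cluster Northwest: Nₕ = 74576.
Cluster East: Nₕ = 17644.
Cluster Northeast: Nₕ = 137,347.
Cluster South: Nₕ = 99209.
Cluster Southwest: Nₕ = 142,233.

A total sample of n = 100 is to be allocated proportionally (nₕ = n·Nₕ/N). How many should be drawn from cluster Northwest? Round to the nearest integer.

N = 74576 + 17644 + 137347 + 99209 + 142233 = 471009.
n_Northwest = 100·74576/471009 = 15.833... → 16.

16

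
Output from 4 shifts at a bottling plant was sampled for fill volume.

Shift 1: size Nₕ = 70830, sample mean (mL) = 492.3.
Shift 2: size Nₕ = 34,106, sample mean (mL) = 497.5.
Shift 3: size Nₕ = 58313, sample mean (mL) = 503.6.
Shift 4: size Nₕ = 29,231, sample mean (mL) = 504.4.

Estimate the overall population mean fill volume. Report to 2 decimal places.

498.48

N = 192480; weights Wₕ = Nₕ/N = (0.3680, 0.1772, 0.3030, 0.1519).
x̄_st = Σ Wₕ·x̄ₕ = 0.3680·492.3 + 0.1772·497.5 + 0.3030·503.6 + 0.1519·504.4 ≈ 498.4824...
→ 498.48.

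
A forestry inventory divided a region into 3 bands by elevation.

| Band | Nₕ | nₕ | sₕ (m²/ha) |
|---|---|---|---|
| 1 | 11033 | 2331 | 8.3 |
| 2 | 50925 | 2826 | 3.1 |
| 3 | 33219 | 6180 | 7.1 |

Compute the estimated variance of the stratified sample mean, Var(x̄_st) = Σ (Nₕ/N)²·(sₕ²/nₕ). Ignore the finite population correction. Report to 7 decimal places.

N = 95177. Term for each stratum: Wₕ²sₕ²/nₕ.
Var(x̄_st) = 0.0003971340 + 0.0009735299 + 0.0009936589 = 0.0023643228 → 0.0023643.

0.0023643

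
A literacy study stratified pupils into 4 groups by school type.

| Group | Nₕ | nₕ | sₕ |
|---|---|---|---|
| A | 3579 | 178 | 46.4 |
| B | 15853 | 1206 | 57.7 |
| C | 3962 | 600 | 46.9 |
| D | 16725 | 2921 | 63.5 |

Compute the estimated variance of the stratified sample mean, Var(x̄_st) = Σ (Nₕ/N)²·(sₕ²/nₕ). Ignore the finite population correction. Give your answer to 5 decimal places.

0.80297

N = 40119; Wₕ = Nₕ/N.
group A: (3579/40119)²·46.4²/178 = 0.09625851
group B: (15853/40119)²·57.7²/1206 = 0.43104939
group C: (3962/40119)²·46.9²/600 = 0.03575388
group D: (16725/40119)²·63.5²/2921 = 0.23990978
Sum = 0.80297157 → 0.80297.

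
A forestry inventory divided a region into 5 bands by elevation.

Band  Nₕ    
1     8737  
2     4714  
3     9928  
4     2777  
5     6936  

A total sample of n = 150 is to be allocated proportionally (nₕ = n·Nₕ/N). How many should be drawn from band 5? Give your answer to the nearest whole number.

31

Share of band 5 = 6936/33092 = 0.20960.
Allocate 150 × 0.20960 = 31.440... → 31.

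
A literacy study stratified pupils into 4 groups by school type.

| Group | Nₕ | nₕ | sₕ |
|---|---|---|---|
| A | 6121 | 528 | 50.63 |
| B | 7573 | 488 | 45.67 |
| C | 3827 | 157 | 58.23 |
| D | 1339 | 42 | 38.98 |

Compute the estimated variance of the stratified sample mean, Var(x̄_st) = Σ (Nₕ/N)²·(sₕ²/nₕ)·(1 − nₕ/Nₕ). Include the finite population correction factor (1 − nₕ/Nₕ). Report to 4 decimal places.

N = 18860. Term for each stratum: Wₕ²sₕ²/nₕ·(1−nₕ/Nₕ).
Var(x̄_st) = 0.4672677 + 0.6447133 + 0.8527762 + 0.1766329 = 2.1413901 → 2.1414.

2.1414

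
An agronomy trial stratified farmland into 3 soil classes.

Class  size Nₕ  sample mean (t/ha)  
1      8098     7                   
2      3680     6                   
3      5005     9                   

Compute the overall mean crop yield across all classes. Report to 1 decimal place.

x̄_st = (Σ Nₕx̄ₕ) / (Σ Nₕ) = (8098·7 + 3680·6 + 5005·9) / 16783
= 123811 / 16783 = 7.377... → 7.4.

7.4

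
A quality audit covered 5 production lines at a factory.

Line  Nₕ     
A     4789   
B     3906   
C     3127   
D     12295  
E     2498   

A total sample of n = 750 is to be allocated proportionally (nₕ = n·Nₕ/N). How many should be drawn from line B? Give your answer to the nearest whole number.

Share of line B = 3906/26615 = 0.14676.
Allocate 750 × 0.14676 = 110.070... → 110.

110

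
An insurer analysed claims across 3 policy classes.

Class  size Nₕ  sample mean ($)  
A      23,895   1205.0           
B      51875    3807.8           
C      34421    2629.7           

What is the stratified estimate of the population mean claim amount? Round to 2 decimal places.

x̄_st = (Σ Nₕx̄ₕ) / (Σ Nₕ) = (23895·1205.0 + 51875·3807.8 + 34421·2629.7) / 110191
= 316840003.7 / 110191 = 2875.3710... → 2875.37.

2875.37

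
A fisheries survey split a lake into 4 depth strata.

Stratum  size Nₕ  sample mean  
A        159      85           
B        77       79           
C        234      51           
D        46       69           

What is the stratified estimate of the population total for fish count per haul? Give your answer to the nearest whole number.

34706

A: 159·85 = 13515
B: 77·79 = 6083
C: 234·51 = 11934
D: 46·69 = 3174
τ̂ = Σ Nₕx̄ₕ = 34706.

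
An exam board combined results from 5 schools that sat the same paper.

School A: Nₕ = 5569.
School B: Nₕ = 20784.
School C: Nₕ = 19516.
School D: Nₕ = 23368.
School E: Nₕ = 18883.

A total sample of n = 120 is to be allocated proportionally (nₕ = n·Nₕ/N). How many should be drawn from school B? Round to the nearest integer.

28

Share of school B = 20784/88120 = 0.23586.
Allocate 120 × 0.23586 = 28.303... → 28.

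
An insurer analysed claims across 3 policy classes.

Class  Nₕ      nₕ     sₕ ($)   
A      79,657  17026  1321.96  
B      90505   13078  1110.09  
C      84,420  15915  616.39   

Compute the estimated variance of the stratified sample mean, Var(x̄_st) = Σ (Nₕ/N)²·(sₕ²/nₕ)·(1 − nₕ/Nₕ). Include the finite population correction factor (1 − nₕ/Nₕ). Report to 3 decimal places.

N = 254582. Term for each stratum: Wₕ²sₕ²/nₕ·(1−nₕ/Nₕ).
Var(x̄_st) = 7.900997 + 10.187900 + 2.130182 = 20.219079 → 20.219.

20.219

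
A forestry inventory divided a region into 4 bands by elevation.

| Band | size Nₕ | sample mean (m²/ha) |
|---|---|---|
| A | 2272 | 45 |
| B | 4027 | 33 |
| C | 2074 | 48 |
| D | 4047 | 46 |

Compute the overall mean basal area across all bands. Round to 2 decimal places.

41.94

N = 12420; weights Wₕ = Nₕ/N = (0.1829, 0.3242, 0.1670, 0.3258).
x̄_st = Σ Wₕ·x̄ₕ = 0.1829·45 + 0.3242·33 + 0.1670·48 + 0.3258·46 ≈ 41.9360...
→ 41.94.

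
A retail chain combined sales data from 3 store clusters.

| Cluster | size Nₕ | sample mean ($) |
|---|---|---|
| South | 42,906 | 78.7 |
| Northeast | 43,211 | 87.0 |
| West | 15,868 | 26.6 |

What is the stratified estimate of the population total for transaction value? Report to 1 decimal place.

7558148.0

Estimate total by summing Nₕ·x̄ₕ over strata.
42906·78.7 + 43211·87.0 + 15868·26.6 = 3376702.2 + 3759357 + 422088.8 = 7558148.0.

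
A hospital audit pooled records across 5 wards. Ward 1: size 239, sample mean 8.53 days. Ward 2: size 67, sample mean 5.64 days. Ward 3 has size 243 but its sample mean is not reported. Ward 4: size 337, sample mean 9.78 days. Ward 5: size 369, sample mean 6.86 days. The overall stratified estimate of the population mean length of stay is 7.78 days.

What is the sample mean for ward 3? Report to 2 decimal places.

N = 239 + 67 + 243 + 337 + 369 = 1255.
Overall total = μ·N = 7.78·1255 = 9763.9.
Subtract the known strata: 239·8.53 + 67·5.64 + 337·9.78 + 369·6.86 = 8243.75.
Remaining total for ward 3: 9763.9 − 8243.75 = 1520.15.
Divide by its size: 1520.15 / 243 = 6.2558... → 6.26.

6.26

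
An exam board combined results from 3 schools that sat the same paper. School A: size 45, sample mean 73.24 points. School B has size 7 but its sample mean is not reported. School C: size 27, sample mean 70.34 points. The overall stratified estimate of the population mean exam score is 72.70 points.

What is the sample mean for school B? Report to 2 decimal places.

78.33

Σ Nₕx̄ₕ = N·μ, so 7·x̄_B = 79·72.70 − (45·73.24 + 27·70.34).
= 5743.3 − 5194.98 = 548.32.
x̄_B = 548.32 / 7 = 78.3314... → 78.33.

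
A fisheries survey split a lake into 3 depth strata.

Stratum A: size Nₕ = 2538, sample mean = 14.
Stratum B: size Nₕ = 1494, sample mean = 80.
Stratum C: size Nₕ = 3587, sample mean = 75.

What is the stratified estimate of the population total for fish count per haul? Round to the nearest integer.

Estimate total by summing Nₕ·x̄ₕ over strata.
2538·14 + 1494·80 + 3587·75 = 35532 + 119520 + 269025 = 424077.

424077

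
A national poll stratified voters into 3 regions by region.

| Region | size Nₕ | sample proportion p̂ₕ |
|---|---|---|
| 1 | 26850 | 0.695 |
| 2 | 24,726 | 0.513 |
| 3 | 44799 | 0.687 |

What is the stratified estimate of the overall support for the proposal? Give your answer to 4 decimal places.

0.6446

Wₕ = Nₕ/N with N = 96375: 0.2786, 0.2566, 0.4648.
p̂_st = 0.2786·0.695 + 0.2566·0.513 + 0.4648·0.687 ≈ 0.644587... → 0.6446.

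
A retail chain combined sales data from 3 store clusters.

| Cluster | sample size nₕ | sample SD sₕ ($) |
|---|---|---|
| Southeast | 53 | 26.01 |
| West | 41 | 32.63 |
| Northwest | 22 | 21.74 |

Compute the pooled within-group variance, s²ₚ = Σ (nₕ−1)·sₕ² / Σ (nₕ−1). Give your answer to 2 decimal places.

Southeast: (53−1)·26.01² = 52·676.5201 = 35179.0452
West: (41−1)·32.63² = 40·1064.7169 = 42588.676
Northwest: (22−1)·21.74² = 21·472.6276 = 9925.1796
Numerator = 87692.9008; denominator = Σ(nₕ−1) = 113.
s²ₚ = 87692.9008/113 = 776.0434... → 776.04.

776.04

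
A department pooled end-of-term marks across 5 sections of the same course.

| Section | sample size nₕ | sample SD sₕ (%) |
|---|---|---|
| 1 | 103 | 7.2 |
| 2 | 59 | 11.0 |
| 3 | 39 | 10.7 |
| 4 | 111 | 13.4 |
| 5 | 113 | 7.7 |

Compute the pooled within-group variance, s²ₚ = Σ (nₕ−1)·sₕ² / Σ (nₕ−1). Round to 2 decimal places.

102.50

Degrees of freedom: 102 + 58 + 38 + 110 + 112 = 420.
Σ(nₕ−1)sₕ² = 102·51.84 + 58·121 + 38·114.49 + 110·179.56 + 112·59.29 = 43048.38.
s²ₚ = 43048.38 / 420 = 102.4961... → 102.50.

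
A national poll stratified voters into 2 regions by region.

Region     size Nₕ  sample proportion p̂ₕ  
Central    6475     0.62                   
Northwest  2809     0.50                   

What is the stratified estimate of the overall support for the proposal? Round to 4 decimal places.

Wₕ = Nₕ/N with N = 9284: 0.6974, 0.3026.
p̂_st = 0.6974·0.62 + 0.3026·0.50 ≈ 0.583692... → 0.5837.

0.5837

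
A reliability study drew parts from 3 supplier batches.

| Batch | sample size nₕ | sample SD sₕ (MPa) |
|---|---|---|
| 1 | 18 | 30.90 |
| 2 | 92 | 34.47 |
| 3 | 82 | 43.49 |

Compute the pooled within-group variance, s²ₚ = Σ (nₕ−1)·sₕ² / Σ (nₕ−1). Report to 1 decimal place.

Degrees of freedom: 17 + 91 + 81 = 189.
Σ(nₕ−1)sₕ² = 17·954.81 + 91·1188.1809 + 81·1891.3801 = 277558.02.
s²ₚ = 277558.02 / 189 = 1468.561... → 1468.6.

1468.6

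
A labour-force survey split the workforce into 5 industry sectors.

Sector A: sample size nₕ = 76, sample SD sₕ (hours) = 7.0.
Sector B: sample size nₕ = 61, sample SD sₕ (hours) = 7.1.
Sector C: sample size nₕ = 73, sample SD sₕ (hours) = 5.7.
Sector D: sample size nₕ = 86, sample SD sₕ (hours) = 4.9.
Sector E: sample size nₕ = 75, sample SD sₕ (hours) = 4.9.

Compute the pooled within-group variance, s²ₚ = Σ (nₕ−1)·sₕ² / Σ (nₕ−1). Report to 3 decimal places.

35.127

A: (76−1)·7.0² = 75·49 = 3675
B: (61−1)·7.1² = 60·50.41 = 3024.6
C: (73−1)·5.7² = 72·32.49 = 2339.28
D: (86−1)·4.9² = 85·24.01 = 2040.85
E: (75−1)·4.9² = 74·24.01 = 1776.74
Numerator = 12856.47; denominator = Σ(nₕ−1) = 366.
s²ₚ = 12856.47/366 = 35.12697... → 35.127.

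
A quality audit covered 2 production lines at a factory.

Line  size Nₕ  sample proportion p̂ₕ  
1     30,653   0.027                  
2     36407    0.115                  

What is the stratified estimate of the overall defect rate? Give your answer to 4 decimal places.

N = 30653 + 36407 = 67060.
Overall proportion = Σ (Nₕ/N)·p̂ₕ.
Σ Nₕp̂ₕ = 827.631 + 4186.805 = 5014.436.
5014.436 / 67060 = 0.074775... → 0.0748.

0.0748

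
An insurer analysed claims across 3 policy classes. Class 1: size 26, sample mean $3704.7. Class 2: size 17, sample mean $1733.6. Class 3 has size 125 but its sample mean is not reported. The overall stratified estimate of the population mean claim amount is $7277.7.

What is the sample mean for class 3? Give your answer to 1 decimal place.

N = 26 + 17 + 125 = 168.
Overall total = μ·N = 7277.7·168 = 1222653.6.
Subtract the known strata: 26·3704.7 + 17·1733.6 = 125793.4.
Remaining total for class 3: 1222653.6 − 125793.4 = 1096860.2.
Divide by its size: 1096860.2 / 125 = 8774.882... → 8774.9.

8774.9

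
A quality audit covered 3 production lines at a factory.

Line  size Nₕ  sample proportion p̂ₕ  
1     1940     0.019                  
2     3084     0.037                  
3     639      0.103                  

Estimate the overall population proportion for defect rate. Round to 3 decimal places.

N = 1940 + 3084 + 639 = 5663.
Overall proportion = Σ (Nₕ/N)·p̂ₕ.
Σ Nₕp̂ₕ = 36.86 + 114.108 + 65.817 = 216.785.
216.785 / 5663 = 0.03828... → 0.038.

0.038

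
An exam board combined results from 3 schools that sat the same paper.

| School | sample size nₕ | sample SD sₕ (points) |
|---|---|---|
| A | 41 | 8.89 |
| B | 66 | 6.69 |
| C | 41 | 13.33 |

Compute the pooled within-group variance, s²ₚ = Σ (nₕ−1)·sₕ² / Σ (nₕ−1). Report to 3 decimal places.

Degrees of freedom: 40 + 65 + 40 = 145.
Σ(nₕ−1)sₕ² = 40·79.0321 + 65·44.7561 + 40·177.6889 = 13177.9865.
s²ₚ = 13177.9865 / 145 = 90.88267... → 90.883.

90.883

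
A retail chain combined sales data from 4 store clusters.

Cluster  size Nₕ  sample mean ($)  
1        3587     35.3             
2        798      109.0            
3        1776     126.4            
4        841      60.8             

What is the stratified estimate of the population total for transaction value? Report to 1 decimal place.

Population total = Σ Nₕ·x̄ₕ (each stratum's size times its mean).
3587·35.3 + 798·109.0 + 1776·126.4 + 841·60.8 = 126621.1 + 86982 + 224486.4 + 51132.8 = 489222.3.

489222.3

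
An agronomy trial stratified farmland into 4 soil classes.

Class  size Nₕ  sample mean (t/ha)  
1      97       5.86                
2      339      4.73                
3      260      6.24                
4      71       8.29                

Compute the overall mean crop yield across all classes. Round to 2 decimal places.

5.71

N = 767; weights Wₕ = Nₕ/N = (0.1265, 0.4420, 0.3390, 0.0926).
x̄_st = Σ Wₕ·x̄ₕ = 0.1265·5.86 + 0.4420·4.73 + 0.3390·6.24 + 0.0926·8.29 ≈ 5.7143...
→ 5.71.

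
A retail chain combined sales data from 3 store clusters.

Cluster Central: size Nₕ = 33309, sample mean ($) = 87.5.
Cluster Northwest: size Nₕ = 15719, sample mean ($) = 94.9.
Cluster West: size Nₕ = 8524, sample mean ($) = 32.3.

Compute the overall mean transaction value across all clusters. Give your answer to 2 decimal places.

81.35

N = 33309 + 15719 + 8524 = 57552.
The stratified mean weights each stratum mean by its population share Nₕ/N.
Σ Nₕx̄ₕ = 33309·87.5 + 15719·94.9 + 8524·32.3 = 2914537.5 + 1491733.1 + 275325.2 = 4681595.8.
Divide by N: 4681595.8 / 57552 = 81.3455... → 81.35.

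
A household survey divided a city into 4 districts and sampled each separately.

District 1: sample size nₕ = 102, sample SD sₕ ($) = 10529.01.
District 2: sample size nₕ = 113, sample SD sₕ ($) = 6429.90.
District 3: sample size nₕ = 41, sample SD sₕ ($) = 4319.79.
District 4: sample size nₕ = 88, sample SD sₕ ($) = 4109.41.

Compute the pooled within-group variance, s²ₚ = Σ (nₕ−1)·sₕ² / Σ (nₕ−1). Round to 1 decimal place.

53067541.8

1: (102−1)·10529.01² = 101·110860051.5801 = 11196865209.5901
2: (113−1)·6429.90² = 112·41343614.01 = 4630484769.12
3: (41−1)·4319.79² = 40·18660585.6441 = 746423425.764
4: (88−1)·4109.41² = 87·16887250.5481 = 1469190797.6847
Numerator = 18042964202.1588; denominator = Σ(nₕ−1) = 340.
s²ₚ = 18042964202.1588/340 = 53067541.771... → 53067541.8.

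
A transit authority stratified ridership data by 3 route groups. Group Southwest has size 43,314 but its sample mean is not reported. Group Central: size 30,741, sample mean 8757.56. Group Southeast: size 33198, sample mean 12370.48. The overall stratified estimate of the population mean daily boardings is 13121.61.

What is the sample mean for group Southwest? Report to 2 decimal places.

16794.59

N = 43314 + 30741 + 33198 = 107253.
Overall total = μ·N = 13121.61·107253 = 1407332037.33.
Subtract the known strata: 30741·8757.56 + 33198·12370.48 = 679891347.
Remaining total for group Southwest: 1407332037.33 − 679891347 = 727440690.33.
Divide by its size: 727440690.33 / 43314 = 16794.5858... → 16794.59.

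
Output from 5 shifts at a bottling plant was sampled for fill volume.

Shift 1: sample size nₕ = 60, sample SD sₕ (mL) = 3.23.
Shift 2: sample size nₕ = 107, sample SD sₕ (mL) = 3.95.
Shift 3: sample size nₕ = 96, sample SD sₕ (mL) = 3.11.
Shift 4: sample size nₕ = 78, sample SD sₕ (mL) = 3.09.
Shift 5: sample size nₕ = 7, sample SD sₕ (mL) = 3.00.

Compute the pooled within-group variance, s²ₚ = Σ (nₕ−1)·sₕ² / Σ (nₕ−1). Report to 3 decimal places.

Degrees of freedom: 59 + 106 + 95 + 77 + 6 = 343.
Σ(nₕ−1)sₕ² = 59·10.4329 + 106·15.6025 + 95·9.6721 + 77·9.5481 + 6·9 = 3977.4593.
s²ₚ = 3977.4593 / 343 = 11.59609... → 11.596.

11.596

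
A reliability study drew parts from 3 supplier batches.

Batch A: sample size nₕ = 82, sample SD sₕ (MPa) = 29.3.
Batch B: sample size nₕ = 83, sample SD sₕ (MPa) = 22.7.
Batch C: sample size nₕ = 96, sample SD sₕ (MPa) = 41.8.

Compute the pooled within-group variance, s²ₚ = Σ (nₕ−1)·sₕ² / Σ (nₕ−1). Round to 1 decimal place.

1076.7

Degrees of freedom: 81 + 82 + 95 = 258.
Σ(nₕ−1)sₕ² = 81·858.49 + 82·515.29 + 95·1747.24 = 277779.27.
s²ₚ = 277779.27 / 258 = 1076.664... → 1076.7.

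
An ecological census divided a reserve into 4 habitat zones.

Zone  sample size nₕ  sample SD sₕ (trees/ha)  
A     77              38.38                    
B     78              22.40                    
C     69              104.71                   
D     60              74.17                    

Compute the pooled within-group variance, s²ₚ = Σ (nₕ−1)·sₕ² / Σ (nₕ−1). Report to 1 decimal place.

A: (77−1)·38.38² = 76·1473.0244 = 111949.8544
B: (78−1)·22.40² = 77·501.76 = 38635.52
C: (69−1)·104.71² = 68·10964.1841 = 745564.5188
D: (60−1)·74.17² = 59·5501.1889 = 324570.1451
Numerator = 1220720.0383; denominator = Σ(nₕ−1) = 280.
s²ₚ = 1220720.0383/280 = 4359.714... → 4359.7.

4359.7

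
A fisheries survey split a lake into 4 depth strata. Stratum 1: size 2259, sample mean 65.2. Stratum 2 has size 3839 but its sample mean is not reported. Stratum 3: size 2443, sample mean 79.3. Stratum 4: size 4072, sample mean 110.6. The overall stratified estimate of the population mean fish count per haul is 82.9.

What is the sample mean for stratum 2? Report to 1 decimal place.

N = 2259 + 3839 + 2443 + 4072 = 12613.
Overall total = μ·N = 82.9·12613 = 1045617.7.
Subtract the known strata: 2259·65.2 + 2443·79.3 + 4072·110.6 = 791379.9.
Remaining total for stratum 2: 1045617.7 − 791379.9 = 254237.8.
Divide by its size: 254237.8 / 3839 = 66.225... → 66.2.

66.2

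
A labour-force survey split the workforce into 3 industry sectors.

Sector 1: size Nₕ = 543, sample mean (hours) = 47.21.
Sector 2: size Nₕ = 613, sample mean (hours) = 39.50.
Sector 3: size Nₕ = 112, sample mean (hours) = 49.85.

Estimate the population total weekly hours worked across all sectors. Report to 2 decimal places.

Population total = Σ Nₕ·x̄ₕ (each stratum's size times its mean).
543·47.21 + 613·39.50 + 112·49.85 = 25635.03 + 24213.5 + 5583.2 = 55431.73.

55431.73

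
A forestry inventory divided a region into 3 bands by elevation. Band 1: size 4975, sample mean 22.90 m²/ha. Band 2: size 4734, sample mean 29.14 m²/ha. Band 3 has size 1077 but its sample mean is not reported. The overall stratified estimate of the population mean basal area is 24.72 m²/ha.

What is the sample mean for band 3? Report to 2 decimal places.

N = 4975 + 4734 + 1077 = 10786.
Overall total = μ·N = 24.72·10786 = 266629.92.
Subtract the known strata: 4975·22.90 + 4734·29.14 = 251876.26.
Remaining total for band 3: 266629.92 − 251876.26 = 14753.66.
Divide by its size: 14753.66 / 1077 = 13.6988... → 13.70.

13.70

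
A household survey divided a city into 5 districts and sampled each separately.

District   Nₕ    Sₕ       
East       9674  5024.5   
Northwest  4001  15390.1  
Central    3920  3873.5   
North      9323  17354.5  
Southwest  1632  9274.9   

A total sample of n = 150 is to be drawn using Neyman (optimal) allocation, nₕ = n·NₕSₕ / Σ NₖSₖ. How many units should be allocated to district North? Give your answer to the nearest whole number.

80

East: NₕSₕ = 9674·5024.5 = 48607013
Northwest: NₕSₕ = 4001·15390.1 = 61575790.1
Central: NₕSₕ = 3920·3873.5 = 15184120
North: NₕSₕ = 9323·17354.5 = 161796003.5
Southwest: NₕSₕ = 1632·9274.9 = 15136636.8
Σ NₕSₕ = 302299563.4.
n_North = 150·161796003.5/302299563.4 = 80.283... → 80.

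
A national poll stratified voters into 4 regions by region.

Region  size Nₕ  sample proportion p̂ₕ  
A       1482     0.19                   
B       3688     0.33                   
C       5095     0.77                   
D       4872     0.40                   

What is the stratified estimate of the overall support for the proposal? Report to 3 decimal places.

0.487

Wₕ = Nₕ/N with N = 15137: 0.0979, 0.2436, 0.3366, 0.3219.
p̂_st = 0.0979·0.19 + 0.2436·0.33 + 0.3366·0.77 + 0.3219·0.40 ≈ 0.48692... → 0.487.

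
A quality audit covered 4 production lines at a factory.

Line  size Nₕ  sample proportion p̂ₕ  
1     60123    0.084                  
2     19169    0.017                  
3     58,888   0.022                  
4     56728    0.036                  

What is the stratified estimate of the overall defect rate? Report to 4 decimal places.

N = 60123 + 19169 + 58888 + 56728 = 194908.
Overall proportion = Σ (Nₕ/N)·p̂ₕ.
Σ Nₕp̂ₕ = 5050.332 + 325.873 + 1295.536 + 2042.208 = 8713.949.
8713.949 / 194908 = 0.044708... → 0.0447.

0.0447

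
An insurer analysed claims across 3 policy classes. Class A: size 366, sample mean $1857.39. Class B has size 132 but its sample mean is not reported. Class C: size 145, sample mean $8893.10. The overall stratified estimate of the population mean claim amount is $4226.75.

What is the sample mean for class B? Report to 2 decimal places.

Σ Nₕx̄ₕ = N·μ, so 132·x̄_B = 643·4226.75 − (366·1857.39 + 145·8893.10).
= 2717800.25 − 1969304.24 = 748496.01.
x̄_B = 748496.01 / 132 = 5670.4243... → 5670.42.

5670.42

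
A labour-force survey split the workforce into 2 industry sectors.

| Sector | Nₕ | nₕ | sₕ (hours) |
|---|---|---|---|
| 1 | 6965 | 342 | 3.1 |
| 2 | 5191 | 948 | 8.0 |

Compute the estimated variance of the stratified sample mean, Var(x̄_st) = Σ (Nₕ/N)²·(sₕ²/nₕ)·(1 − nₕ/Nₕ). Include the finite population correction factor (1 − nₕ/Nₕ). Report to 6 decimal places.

0.018835

N = 12156. Term for each stratum: Wₕ²sₕ²/nₕ·(1−nₕ/Nₕ).
Var(x̄_st) = 0.008771862 + 0.010062695 = 0.018834557 → 0.018835.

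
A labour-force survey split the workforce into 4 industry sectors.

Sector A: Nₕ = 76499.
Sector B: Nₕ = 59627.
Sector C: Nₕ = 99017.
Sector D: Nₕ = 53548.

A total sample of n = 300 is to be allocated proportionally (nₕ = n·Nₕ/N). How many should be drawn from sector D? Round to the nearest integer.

Share of sector D = 53548/288691 = 0.18549.
Allocate 300 × 0.18549 = 55.646... → 56.

56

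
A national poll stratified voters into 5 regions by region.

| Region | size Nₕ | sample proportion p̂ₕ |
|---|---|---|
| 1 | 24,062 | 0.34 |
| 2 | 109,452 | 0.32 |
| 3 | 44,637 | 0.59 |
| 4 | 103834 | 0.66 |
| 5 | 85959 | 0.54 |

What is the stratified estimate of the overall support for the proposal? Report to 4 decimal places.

0.5014

N = 24062 + 109452 + 44637 + 103834 + 85959 = 367944.
Overall proportion = Σ (Nₕ/N)·p̂ₕ.
Σ Nₕp̂ₕ = 8181.08 + 35024.64 + 26335.83 + 68530.44 + 46417.86 = 184489.85.
184489.85 / 367944 = 0.501407... → 0.5014.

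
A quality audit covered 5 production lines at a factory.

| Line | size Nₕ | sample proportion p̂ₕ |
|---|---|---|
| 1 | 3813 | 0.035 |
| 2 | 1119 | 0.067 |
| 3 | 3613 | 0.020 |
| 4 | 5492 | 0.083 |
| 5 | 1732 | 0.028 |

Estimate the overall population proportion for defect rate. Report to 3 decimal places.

0.050

N = 3813 + 1119 + 3613 + 5492 + 1732 = 15769.
Overall proportion = Σ (Nₕ/N)·p̂ₕ.
Σ Nₕp̂ₕ = 133.455 + 74.973 + 72.26 + 455.836 + 48.496 = 785.02.
785.02 / 15769 = 0.04978... → 0.050.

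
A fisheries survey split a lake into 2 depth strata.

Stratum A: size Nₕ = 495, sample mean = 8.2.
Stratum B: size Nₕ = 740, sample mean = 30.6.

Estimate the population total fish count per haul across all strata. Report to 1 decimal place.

A: 495·8.2 = 4059
B: 740·30.6 = 22644
τ̂ = Σ Nₕx̄ₕ = 26703.0.

26703.0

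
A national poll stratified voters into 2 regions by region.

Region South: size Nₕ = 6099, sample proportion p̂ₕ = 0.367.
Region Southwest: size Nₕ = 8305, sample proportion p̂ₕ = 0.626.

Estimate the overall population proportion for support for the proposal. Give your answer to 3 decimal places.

0.516

N = 6099 + 8305 = 14404.
Overall proportion = Σ (Nₕ/N)·p̂ₕ.
Σ Nₕp̂ₕ = 2238.333 + 5198.93 = 7437.263.
7437.263 / 14404 = 0.51633... → 0.516.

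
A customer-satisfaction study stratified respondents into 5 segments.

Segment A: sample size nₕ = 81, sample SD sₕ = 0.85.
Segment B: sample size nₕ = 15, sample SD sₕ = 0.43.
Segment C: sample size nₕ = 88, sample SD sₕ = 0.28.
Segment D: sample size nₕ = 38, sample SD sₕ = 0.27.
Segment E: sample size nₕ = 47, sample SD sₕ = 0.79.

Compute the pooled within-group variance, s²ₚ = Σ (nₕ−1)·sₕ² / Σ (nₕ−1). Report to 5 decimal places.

A: (81−1)·0.85² = 80·0.7225 = 57.8
B: (15−1)·0.43² = 14·0.1849 = 2.5886
C: (88−1)·0.28² = 87·0.0784 = 6.8208
D: (38−1)·0.27² = 37·0.0729 = 2.6973
E: (47−1)·0.79² = 46·0.6241 = 28.7086
Numerator = 98.6153; denominator = Σ(nₕ−1) = 264.
s²ₚ = 98.6153/264 = 0.3735428... → 0.37354.

0.37354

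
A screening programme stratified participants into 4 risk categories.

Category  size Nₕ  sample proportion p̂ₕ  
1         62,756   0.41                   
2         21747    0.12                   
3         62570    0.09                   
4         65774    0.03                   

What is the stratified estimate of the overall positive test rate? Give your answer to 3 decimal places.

0.169

N = 62756 + 21747 + 62570 + 65774 = 212847.
Overall proportion = Σ (Nₕ/N)·p̂ₕ.
Σ Nₕp̂ₕ = 25729.96 + 2609.64 + 5631.3 + 1973.22 = 35944.12.
35944.12 / 212847 = 0.16887... → 0.169.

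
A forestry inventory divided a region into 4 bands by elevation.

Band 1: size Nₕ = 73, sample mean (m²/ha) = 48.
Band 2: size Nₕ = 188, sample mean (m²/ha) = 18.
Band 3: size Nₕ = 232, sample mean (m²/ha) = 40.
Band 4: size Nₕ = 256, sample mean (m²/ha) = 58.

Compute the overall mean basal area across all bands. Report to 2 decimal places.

41.41

N = 73 + 188 + 232 + 256 = 749.
Weight each subgroup mean by Nₕ/N and sum.
Σ Nₕx̄ₕ = 73·48 + 188·18 + 232·40 + 256·58 = 3504 + 3384 + 9280 + 14848 = 31016.
Divide by N: 31016 / 749 = 41.4099... → 41.41.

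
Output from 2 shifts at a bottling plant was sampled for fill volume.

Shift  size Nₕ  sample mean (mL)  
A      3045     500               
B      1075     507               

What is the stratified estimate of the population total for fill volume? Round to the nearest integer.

A: 3045·500 = 1522500
B: 1075·507 = 545025
τ̂ = Σ Nₕx̄ₕ = 2067525.

2067525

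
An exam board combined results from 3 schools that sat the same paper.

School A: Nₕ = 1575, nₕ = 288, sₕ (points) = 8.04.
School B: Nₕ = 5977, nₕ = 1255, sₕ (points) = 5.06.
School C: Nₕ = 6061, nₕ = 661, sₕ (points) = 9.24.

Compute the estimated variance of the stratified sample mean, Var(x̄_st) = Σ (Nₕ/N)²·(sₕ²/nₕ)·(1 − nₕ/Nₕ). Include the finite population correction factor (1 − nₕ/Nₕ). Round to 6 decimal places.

N = 13613. Term for each stratum: Wₕ²sₕ²/nₕ·(1−nₕ/Nₕ).
Var(x̄_st) = 0.002455110 + 0.003107126 + 0.022812498 = 0.028374734 → 0.028375.

0.028375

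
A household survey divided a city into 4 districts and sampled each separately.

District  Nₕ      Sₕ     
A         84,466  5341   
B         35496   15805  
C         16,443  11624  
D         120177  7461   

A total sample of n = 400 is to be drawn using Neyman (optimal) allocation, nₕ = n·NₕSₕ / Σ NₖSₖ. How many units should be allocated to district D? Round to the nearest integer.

171

Σ NₕSₕ = 84466·5341 + 35496·15805 + 16443·11624 + 120177·7461 = 2099921215.
Share for D: 896640597/2099921215 = 0.42699.
n_D = 400 × 0.42699 = 170.795... → 171.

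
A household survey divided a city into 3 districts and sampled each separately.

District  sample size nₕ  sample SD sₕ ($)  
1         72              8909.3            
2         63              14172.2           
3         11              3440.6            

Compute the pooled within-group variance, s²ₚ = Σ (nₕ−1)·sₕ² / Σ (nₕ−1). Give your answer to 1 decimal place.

127320450.6

1: (72−1)·8909.3² = 71·79375626.49 = 5635669480.79
2: (63−1)·14172.2² = 62·200851252.84 = 12452777676.08
3: (11−1)·3440.6² = 10·11837728.36 = 118377283.6
Numerator = 18206824440.47; denominator = Σ(nₕ−1) = 143.
s²ₚ = 18206824440.47/143 = 127320450.633... → 127320450.6.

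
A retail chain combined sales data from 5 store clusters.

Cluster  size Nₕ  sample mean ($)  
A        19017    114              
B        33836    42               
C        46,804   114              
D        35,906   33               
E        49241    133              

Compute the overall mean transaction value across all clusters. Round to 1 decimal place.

90.1

N = 19017 + 33836 + 46804 + 35906 + 49241 = 184804.
The stratified mean weights each stratum mean by its population share Nₕ/N.
Σ Nₕx̄ₕ = 19017·114 + 33836·42 + 46804·114 + 35906·33 + 49241·133 = 2167938 + 1421112 + 5335656 + 1184898 + 6549053 = 16658657.
Divide by N: 16658657 / 184804 = 90.142... → 90.1.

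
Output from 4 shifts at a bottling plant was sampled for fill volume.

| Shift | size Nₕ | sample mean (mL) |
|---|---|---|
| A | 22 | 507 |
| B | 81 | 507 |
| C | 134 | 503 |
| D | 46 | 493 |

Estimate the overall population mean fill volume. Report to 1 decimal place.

502.8

x̄_st = (Σ Nₕx̄ₕ) / (Σ Nₕ) = (22·507 + 81·507 + 134·503 + 46·493) / 283
= 142301 / 283 = 502.830... → 502.8.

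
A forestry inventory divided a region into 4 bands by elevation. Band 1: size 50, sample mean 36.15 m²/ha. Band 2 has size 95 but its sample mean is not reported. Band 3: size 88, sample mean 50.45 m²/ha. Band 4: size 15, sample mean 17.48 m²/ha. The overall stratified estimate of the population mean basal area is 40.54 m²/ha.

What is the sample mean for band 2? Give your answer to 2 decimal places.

37.31

N = 50 + 95 + 88 + 15 = 248.
Overall total = μ·N = 40.54·248 = 10053.92.
Subtract the known strata: 50·36.15 + 88·50.45 + 15·17.48 = 6509.3.
Remaining total for band 2: 10053.92 − 6509.3 = 3544.62.
Divide by its size: 3544.62 / 95 = 37.3118... → 37.31.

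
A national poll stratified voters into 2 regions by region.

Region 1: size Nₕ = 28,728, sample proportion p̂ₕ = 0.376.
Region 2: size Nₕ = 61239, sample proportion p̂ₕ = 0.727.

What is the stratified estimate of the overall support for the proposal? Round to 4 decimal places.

0.6149

Wₕ = Nₕ/N with N = 89967: 0.3193, 0.6807.
p̂_st = 0.3193·0.376 + 0.6807·0.727 ≈ 0.614920... → 0.6149.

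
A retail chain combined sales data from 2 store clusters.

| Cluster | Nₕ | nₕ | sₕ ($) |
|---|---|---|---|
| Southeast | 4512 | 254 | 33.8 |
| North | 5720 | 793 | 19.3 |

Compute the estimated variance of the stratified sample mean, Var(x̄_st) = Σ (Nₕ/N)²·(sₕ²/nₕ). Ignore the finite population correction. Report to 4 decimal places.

N = 10232. Term for each stratum: Wₕ²sₕ²/nₕ.
Var(x̄_st) = 0.8746148 + 0.1467954 = 1.0214102 → 1.0214.

1.0214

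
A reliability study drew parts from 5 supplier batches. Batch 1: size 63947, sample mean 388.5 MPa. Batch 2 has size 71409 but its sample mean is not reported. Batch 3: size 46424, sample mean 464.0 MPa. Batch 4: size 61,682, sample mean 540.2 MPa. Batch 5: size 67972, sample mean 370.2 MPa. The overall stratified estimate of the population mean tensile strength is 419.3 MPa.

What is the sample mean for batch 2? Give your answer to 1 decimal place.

Σ Nₕx̄ₕ = N·μ, so 71409·x̄_2 = 311434·419.3 − (63947·388.5 + 46424·464.0 + 61682·540.2 + 67972·370.2).
= 130584276.2 − 104867996.3 = 25716279.9.
x̄_2 = 25716279.9 / 71409 = 360.127... → 360.1.

360.1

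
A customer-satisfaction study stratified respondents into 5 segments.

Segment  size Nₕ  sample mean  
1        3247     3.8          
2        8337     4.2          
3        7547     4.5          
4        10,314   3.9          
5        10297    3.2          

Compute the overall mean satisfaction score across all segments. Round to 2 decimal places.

3.89

N = 3247 + 8337 + 7547 + 10314 + 10297 = 39742.
Weight each subgroup mean by Nₕ/N and sum.
Σ Nₕx̄ₕ = 3247·3.8 + 8337·4.2 + 7547·4.5 + 10314·3.9 + 10297·3.2 = 12338.6 + 35015.4 + 33961.5 + 40224.6 + 32950.4 = 154490.5.
Divide by N: 154490.5 / 39742 = 3.8873... → 3.89.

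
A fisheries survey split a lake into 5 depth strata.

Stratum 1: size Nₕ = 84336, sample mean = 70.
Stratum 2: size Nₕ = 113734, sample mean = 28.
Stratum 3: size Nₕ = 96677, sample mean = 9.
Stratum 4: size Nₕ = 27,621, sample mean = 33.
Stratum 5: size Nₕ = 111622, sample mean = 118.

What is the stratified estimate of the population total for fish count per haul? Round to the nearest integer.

24041054

1: 84336·70 = 5903520
2: 113734·28 = 3184552
3: 96677·9 = 870093
4: 27621·33 = 911493
5: 111622·118 = 13171396
τ̂ = Σ Nₕx̄ₕ = 24041054.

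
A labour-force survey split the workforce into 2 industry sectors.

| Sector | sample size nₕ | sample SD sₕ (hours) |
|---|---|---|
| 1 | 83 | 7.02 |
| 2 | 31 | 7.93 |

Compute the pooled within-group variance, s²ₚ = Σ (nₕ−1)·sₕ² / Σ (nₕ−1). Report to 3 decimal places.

1: (83−1)·7.02² = 82·49.2804 = 4040.9928
2: (31−1)·7.93² = 30·62.8849 = 1886.547
Numerator = 5927.5398; denominator = Σ(nₕ−1) = 112.
s²ₚ = 5927.5398/112 = 52.92446... → 52.924.

52.924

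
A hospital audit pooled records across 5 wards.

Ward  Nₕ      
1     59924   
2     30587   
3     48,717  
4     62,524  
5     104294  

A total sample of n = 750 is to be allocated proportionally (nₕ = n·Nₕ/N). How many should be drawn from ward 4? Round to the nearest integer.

N = 59924 + 30587 + 48717 + 62524 + 104294 = 306046.
n_4 = 750·62524/306046 = 153.222... → 153.

153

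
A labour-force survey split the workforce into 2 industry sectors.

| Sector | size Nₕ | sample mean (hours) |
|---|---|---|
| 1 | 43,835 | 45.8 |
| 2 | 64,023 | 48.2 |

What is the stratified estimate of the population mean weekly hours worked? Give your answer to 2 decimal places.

N = 43835 + 64023 = 107858.
Weight each subgroup mean by Nₕ/N and sum.
Σ Nₕx̄ₕ = 43835·45.8 + 64023·48.2 = 2007643 + 3085908.6 = 5093551.6.
Divide by N: 5093551.6 / 107858 = 47.2246... → 47.22.

47.22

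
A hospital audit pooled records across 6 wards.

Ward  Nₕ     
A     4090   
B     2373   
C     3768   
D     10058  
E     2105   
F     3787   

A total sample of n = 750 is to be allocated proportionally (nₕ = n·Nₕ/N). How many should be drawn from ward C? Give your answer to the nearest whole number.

108

Share of ward C = 3768/26181 = 0.14392.
Allocate 750 × 0.14392 = 107.941... → 108.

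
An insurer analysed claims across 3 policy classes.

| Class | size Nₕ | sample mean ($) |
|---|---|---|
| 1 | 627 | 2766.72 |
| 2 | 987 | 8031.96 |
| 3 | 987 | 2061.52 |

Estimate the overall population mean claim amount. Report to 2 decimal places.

x̄_st = (Σ Nₕx̄ₕ) / (Σ Nₕ) = (627·2766.72 + 987·8031.96 + 987·2061.52) / 2601
= 11696998.2 / 2601 = 4497.1158... → 4497.12.

4497.12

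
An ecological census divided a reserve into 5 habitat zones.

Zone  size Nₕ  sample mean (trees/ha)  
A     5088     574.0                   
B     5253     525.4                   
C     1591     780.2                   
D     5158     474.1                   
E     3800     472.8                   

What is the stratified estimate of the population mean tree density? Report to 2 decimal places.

N = 5088 + 5253 + 1591 + 5158 + 3800 = 20890.
Overall mean = Σ (Nₕ/N)·x̄ₕ — weight by population share, not a simple average.
Σ Nₕx̄ₕ = 5088·574.0 + 5253·525.4 + 1591·780.2 + 5158·474.1 + 3800·472.8 = 2920512 + 2759926.2 + 1241298.2 + 2445407.8 + 1796640 = 11163784.2.
Divide by N: 11163784.2 / 20890 = 534.4081... → 534.41.

534.41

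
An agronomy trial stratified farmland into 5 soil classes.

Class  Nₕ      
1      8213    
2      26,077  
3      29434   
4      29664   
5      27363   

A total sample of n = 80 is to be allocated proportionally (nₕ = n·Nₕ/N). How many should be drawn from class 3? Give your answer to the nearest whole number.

20

N = 8213 + 26077 + 29434 + 29664 + 27363 = 120751.
n_3 = 80·29434/120751 = 19.501... → 20.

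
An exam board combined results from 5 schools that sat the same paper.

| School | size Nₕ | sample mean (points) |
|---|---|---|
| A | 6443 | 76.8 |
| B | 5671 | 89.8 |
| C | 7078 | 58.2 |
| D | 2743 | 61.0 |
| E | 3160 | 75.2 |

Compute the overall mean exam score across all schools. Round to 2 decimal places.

N = 6443 + 5671 + 7078 + 2743 + 3160 = 25095.
Overall mean = Σ (Nₕ/N)·x̄ₕ — weight by population share, not a simple average.
Σ Nₕx̄ₕ = 6443·76.8 + 5671·89.8 + 7078·58.2 + 2743·61.0 + 3160·75.2 = 494822.4 + 509255.8 + 411939.6 + 167323 + 237632 = 1820972.8.
Divide by N: 1820972.8 / 25095 = 72.5632... → 72.56.

72.56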